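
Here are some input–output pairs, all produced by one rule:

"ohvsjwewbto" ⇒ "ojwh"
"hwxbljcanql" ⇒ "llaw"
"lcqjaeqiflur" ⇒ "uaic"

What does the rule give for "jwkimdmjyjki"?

Each output is the input with this applied: keep one character in every 3, starting at position 2 (positions 2nd, 5th, 8th, ...), then swap the first and last characters.
Starting from "jwkimdmjyjki": after the first operation, "wmjk"; after the second, "kmjw".
(Check on "ohvsjwewbto": → "hjwo" → "ojwh" ✓)

kmjw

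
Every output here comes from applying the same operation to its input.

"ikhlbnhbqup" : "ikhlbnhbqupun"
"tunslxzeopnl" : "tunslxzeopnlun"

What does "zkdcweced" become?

Looking at the pairs, the operation is to append "un".
On "zkdcweced" that produces "zkdcwecedun".

zkdcwecedun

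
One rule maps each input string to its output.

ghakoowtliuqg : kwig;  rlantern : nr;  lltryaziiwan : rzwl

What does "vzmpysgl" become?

pg

The pattern: move the first character to the end, then keep one character in every 3, starting at position 3 (positions 3rd, 6th, 9th, ...).
For "vzmpysgl", step one produces "zmpysglv"; step two turns that into "pg".
(Check on "lltryaziiwan": → "ltryaziiwanl" → "rzwl" ✓)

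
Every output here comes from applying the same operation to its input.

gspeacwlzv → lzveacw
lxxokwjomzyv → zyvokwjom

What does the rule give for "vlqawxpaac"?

aacawxp

In each case the input is transformed by: delete the first 3 characters, then move the last 3 characters to the front (rotate right by 3).
Starting from "vlqawxpaac": after the first operation, "awxpaac"; after the second, "aacawxp".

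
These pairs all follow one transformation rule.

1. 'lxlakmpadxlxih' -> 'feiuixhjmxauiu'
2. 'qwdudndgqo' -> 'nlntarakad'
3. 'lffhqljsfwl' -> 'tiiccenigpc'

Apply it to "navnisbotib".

Rule — shift every letter 3 places backward in the alphabet (wrapping around), then move the last 2 characters to the front (rotate right by 2).
Working it through for "navnisbotib": intermediate "kxskfpylqfy", final "fykxskfpylq".
(Check on "lxlakmpadxlxih": → "iuixhjmxauiufe" → "feiuixhjmxauiu" ✓)

fykxskfpylq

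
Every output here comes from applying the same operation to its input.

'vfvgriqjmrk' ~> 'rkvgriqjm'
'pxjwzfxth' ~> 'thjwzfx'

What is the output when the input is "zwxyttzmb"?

The pattern: delete the first 2 characters, then move the last 2 characters to the front (rotate right by 2).
Starting from "zwxyttzmb": after the first operation, "xyttzmb"; after the second, "mbxyttz".

mbxyttz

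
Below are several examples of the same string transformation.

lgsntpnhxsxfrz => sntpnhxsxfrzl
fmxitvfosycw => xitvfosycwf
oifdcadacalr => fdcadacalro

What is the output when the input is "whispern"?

ispernw

Each output is the input with this applied: move the first 2 characters to the end (rotate left by 2), then delete the last character.
"whispern" → "ispernwh" → "ispernw".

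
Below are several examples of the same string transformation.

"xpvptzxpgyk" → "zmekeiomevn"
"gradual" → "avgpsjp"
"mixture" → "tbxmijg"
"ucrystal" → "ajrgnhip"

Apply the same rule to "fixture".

Each output is the input with this applied: move the last character to the front, then shift every letter 11 places backward in the alphabet (wrapping around).
For "fixture" the result is "tuxmijg".

tuxmijg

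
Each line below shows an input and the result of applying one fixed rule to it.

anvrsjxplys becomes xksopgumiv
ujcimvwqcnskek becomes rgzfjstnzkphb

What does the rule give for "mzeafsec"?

jwbxcpb

Looking at the pairs, the operation is to shift every letter 3 places backward in the alphabet (wrapping around), then delete the last character.
Starting from "mzeafsec": after the first operation, "jwbxcpbz"; after the second, "jwbxcpb".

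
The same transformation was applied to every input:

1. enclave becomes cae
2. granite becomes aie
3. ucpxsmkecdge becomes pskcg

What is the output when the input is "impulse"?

What's happening: delete the first 2 characters, then keep every other character starting from the first (positions 1st, 3rd, 5th, ...).
Applying both steps to "impulse": "pulse", then "ple".

ple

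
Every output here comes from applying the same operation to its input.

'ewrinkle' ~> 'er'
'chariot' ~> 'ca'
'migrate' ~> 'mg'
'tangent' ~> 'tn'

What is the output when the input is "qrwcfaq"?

The pattern: keep every other character starting from the first (positions 1st, 3rd, 5th, ...), then delete the last 2 characters.
Applying both steps to "qrwcfaq": "qwfq", then "qw".
(Check on "tangent": → "tnet" → "tn" ✓)

qw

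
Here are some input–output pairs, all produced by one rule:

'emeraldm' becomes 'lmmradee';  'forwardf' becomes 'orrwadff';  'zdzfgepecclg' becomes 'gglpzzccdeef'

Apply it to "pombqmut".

In each case the input is transformed by: sort the characters into alphabetical order, then swap the front and back halves of the string.
"pombqmut" → "bmmopqtu" → "pqtubmmo".

pqtubmmo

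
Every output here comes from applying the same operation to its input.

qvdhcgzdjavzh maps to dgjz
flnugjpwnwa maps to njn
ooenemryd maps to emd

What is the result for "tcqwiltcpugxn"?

qlpx

Looking at the pairs, the operation is to keep one character in every 3, starting at position 3 (positions 3rd, 6th, 9th, ...).
"tcqwiltcpugxn" → "qlpx".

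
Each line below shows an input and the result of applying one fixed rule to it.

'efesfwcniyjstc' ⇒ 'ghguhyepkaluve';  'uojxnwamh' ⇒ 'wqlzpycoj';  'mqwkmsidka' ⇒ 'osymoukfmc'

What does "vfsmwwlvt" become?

xhuoyynxv

In each case the input is transformed by: shift every letter 2 places forward in the alphabet (wrapping around).
For "vfsmwwlvt" the result is "xhuoyynxv".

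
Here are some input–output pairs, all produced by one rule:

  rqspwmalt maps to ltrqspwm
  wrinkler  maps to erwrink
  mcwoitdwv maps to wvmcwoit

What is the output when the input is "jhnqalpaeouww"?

wwjhnqalpaeo

The rule is to move the last 3 characters to the front (rotate right by 3), then delete the first character.
For "jhnqalpaeouww", step one produces "uwwjhnqalpaeo"; step two turns that into "wwjhnqalpaeo".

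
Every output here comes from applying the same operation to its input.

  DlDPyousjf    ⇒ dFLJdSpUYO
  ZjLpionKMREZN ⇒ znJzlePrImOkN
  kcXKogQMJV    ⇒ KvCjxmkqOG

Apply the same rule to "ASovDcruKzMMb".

In each case the input is transformed by: flip the case of every letter, then take characters alternately from the front and the back (1st, last, 2nd, 2nd-last, ...).
On "ASovDcruKzMMb" that produces "aBsmOmVZdkCUR".

aBsmOmVZdkCUR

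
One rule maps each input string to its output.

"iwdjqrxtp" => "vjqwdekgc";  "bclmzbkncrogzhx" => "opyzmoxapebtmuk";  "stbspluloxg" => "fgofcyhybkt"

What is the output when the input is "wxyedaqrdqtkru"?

The transformation: shift every letter 13 places forward in the alphabet (wrapping around) — i.e. ROT13.
On "wxyedaqrdqtkru" that produces "jklrqndeqdgxeh".

jklrqndeqdgxeh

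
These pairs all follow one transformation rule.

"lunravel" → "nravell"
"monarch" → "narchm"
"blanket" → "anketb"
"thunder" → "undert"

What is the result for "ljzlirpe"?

zlirpel

Rule — move the first 2 characters to the end (rotate left by 2), then delete the last character.
On "ljzlirpe": the first step gives "zlirpelj", and the second then gives "zlirpel".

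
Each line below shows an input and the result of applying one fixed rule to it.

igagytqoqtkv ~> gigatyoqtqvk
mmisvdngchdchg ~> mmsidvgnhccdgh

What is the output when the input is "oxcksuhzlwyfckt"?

Each output is the input with this applied: swap each adjacent pair of characters (1↔2, 3↔4, ...).
Applying that to "oxcksuhzlwyfckt" gives "xokcuszhwlfykct".

xokcuszhwlfykct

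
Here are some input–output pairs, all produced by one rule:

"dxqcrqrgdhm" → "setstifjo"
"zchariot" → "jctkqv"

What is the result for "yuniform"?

Rule — delete the first 2 characters, then shift every letter 2 places forward in the alphabet (wrapping around).
On "yuniform": the first step gives "niform", and the second then gives "pkhqto".
(Check on "dxqcrqrgdhm": → "qcrqrgdhm" → "setstifjo" ✓)

pkhqto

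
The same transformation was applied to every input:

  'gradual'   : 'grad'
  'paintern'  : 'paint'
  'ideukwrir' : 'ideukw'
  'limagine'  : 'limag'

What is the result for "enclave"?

encl

Each output is the input with this applied: delete the last 3 characters.
Applying that to "enclave" gives "encl".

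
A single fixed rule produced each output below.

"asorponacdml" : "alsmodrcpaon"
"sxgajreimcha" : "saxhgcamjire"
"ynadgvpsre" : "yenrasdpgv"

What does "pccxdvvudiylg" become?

pgclcyxiddvuv

Rule — take characters alternately from the front and the back (1st, last, 2nd, 2nd-last, ...).
For "pccxdvvudiylg" the result is "pgclcyxiddvuv".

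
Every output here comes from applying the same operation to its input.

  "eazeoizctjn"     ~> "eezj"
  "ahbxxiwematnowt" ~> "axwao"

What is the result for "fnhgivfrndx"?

The rule is to keep one character in every 3, starting at position 1 (positions 1st, 4th, 7th, ...).
So "fnhgivfrndx" becomes "fgfd".

fgfd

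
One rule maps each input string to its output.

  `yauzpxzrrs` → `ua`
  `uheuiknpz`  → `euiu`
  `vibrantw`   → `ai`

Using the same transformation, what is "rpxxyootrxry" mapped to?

Each output is the input with this applied: move the first 2 characters to the end (rotate left by 2), then keep only the vowels.
Working it through for "rpxxyootrxry": intermediate "xxyootrxryrp", final "oo".

oo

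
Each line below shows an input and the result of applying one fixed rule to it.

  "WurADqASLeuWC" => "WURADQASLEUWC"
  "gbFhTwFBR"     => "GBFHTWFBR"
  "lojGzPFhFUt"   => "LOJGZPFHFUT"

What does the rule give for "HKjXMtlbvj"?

HKJXMTLBVJ

Rule — convert every letter to uppercase.
On "HKjXMtlbvj" that produces "HKJXMTLBVJ".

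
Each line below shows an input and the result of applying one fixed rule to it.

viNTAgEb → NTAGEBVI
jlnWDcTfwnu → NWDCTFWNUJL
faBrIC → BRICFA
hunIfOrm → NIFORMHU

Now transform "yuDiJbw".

DIJBWYU

What's happening: move the first 2 characters to the end (rotate left by 2), then convert every letter to uppercase.
"yuDiJbw" → "DiJbwyu" → "DIJBWYU".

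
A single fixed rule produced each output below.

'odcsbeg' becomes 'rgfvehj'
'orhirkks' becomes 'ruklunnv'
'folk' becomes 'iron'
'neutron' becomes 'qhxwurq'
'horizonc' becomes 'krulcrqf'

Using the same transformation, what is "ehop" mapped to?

hkrs

In each case the input is transformed by: shift every letter 3 places forward in the alphabet (wrapping around).
Doing the same to "ehop": "hkrs".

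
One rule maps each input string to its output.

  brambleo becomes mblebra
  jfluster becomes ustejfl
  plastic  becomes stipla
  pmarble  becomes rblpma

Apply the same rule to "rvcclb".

clrvc

In each case the input is transformed by: delete the last character, then move the first 3 characters to the end (rotate left by 3).
Applying both steps to "rvcclb": "rvccl", then "clrvc".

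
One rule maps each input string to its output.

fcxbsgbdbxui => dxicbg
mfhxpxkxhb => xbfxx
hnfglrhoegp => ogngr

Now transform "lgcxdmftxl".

What's happening: keep every other character starting from the second (positions 2nd, 4th, 6th, ...), then move the first 3 characters to the end (rotate left by 3).
"lgcxdmftxl" → "tlgxm".

tlgxm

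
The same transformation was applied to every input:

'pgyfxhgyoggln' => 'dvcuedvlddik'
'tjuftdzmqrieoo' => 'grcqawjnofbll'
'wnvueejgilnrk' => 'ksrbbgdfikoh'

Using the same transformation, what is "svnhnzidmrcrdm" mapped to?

In each case the input is transformed by: shift every letter 3 places backward in the alphabet (wrapping around), then delete the first character.
"svnhnzidmrcrdm" → "pskekwfajozoaj" → "skekwfajozoaj".

skekwfajozoaj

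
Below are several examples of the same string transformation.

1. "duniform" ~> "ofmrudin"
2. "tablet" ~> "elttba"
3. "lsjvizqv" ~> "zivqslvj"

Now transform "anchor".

oharcn

Each output is the input with this applied: swap the front and back halves of the string, then swap each adjacent pair of characters (1↔2, 3↔4, ...).
Applying that to "anchor" gives "oharcn".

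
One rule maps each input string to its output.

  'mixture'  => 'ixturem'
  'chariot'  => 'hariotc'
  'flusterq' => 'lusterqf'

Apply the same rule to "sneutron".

neutrons

The rule is to move the first character to the end.
So "sneutron" becomes "neutrons".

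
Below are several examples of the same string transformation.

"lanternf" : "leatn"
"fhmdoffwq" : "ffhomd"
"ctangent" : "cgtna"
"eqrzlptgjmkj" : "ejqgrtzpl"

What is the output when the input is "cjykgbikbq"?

cijbygk

Looking at the pairs, the operation is to delete the last 3 characters, then take characters alternately from the front and the back (1st, last, 2nd, 2nd-last, ...).
"cjykgbikbq" → "cijbygk".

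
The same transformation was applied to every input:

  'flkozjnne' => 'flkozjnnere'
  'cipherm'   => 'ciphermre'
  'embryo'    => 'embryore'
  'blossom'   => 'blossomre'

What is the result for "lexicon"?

lexiconre

In each case the input is transformed by: append "re".
On "lexicon" that produces "lexiconre".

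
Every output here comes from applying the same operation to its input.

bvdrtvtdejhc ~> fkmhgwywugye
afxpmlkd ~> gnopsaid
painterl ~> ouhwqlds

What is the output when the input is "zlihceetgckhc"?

fknfjwhhfkloc

Each output is the input with this applied: shift every letter 3 places forward in the alphabet (wrapping around), then reverse the string.
For "zlihceetgckhc", step one produces "colkfhhwjfnkf"; step two turns that into "fknfjwhhfkloc".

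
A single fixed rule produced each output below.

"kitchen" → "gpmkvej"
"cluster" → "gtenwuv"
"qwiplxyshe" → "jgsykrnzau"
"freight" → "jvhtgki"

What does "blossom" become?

The transformation: move the last 2 characters to the front (rotate right by 2), then shift every letter 2 places forward in the alphabet (wrapping around).
For "blossom", step one produces "ombloss"; step two turns that into "qodnquu".

qodnquu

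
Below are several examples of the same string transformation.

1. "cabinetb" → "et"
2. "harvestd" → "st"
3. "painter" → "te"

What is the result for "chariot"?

io

Each output is the input with this applied: move the last character to the front, then keep only the last 2 characters.
Applying both steps to "chariot": "tchario", then "io".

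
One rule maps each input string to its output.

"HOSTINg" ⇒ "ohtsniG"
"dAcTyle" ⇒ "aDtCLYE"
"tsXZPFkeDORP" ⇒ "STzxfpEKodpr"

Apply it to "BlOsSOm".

LbSoosM

The rule is to flip the case of every letter, then swap each adjacent pair of characters (1↔2, 3↔4, ...).
"BlOsSOm" → "LbSoosM".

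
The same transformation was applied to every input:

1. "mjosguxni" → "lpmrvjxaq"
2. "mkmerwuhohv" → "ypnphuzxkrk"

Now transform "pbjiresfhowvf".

Looking at the pairs, the operation is to move the last character to the front, then shift every letter 3 places forward in the alphabet (wrapping around).
For "pbjiresfhowvf" the result is "isemluhvikrzy".

isemluhvikrzy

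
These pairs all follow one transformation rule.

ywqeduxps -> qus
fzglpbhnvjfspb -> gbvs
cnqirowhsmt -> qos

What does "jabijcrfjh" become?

bcj

The pattern: keep one character in every 3, starting at position 3 (positions 3rd, 6th, 9th, ...).
So "jabijcrfjh" becomes "bcj".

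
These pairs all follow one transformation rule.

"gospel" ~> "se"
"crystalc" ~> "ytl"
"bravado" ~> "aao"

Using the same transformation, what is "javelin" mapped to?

Each output is the input with this applied: delete the first character, then keep every other character starting from the second (positions 2nd, 4th, 6th, ...).
On "javelin": the first step gives "avelin", and the second then gives "vln".
(Check on "gospel": → "ospel" → "se" ✓)

vln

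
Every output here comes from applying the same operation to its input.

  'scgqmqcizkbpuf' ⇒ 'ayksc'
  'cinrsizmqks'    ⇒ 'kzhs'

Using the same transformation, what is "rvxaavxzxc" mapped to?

The rule is to shift every letter 8 places forward in the alphabet (wrapping around), then keep one character in every 3, starting at position 1 (positions 1st, 4th, 7th, ...).
On "rvxaavxzxc": the first step gives "zdfiidfhfk", and the second then gives "zifk".
(Check on "cinrsizmqks": → "kqvzaqhuysa" → "kzhs" ✓)

zifk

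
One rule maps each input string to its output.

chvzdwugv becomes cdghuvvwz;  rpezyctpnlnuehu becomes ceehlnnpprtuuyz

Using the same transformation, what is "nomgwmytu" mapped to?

The transformation: sort the characters into alphabetical order.
Doing the same to "nomgwmytu": "gmmnotuwy".

gmmnotuwy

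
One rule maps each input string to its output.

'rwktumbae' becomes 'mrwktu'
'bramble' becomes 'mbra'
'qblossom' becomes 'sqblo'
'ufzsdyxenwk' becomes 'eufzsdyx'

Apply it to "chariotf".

Each output is the input with this applied: delete the last 3 characters, then move the last character to the front.
Applying that to "chariotf" gives "ichar".
(Check on "rwktumbae": → "rwktum" → "mrwktu" ✓)

ichar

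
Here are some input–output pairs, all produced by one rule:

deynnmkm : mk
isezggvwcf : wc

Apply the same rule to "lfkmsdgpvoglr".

gl

The rule is to move the last character to the front, then keep only the last 2 characters.
Doing the same to "lfkmsdgpvoglr": "gl".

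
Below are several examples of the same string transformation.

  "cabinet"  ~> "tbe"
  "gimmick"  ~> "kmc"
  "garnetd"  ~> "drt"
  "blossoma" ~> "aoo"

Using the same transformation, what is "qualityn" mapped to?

In each case the input is transformed by: move the last character to the front, then keep one character in every 3, starting at position 1 (positions 1st, 4th, 7th, ...).
"qualityn" → "nquality" → "nat".

nat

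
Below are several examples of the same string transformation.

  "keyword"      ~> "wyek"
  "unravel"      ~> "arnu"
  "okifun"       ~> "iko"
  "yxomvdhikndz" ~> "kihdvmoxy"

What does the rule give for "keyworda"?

owyek

The pattern: delete the last 3 characters, then reverse the string.
"keyworda" → "owyek".
(Check on "unravel": → "unra" → "arnu" ✓)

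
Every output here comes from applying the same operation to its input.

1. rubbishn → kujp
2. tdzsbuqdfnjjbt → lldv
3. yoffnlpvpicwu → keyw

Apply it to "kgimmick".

Each output is the input with this applied: shift every letter 2 places forward in the alphabet (wrapping around), then keep only the last 4 characters.
Applying both steps to "kgimmick": "mikookem", then "okem".

okem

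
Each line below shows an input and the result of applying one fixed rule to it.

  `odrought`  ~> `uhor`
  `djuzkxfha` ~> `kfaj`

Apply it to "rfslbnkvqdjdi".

bkqjif

Each output is the input with this applied: move the first 3 characters to the end (rotate left by 3), then keep every other character starting from the second (positions 2nd, 4th, 6th, ...).
For "rfslbnkvqdjdi" the result is "bkqjif".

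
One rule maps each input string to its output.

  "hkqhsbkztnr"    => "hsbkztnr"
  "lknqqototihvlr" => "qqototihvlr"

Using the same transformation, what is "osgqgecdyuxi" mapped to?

Looking at the pairs, the operation is to delete the first 3 characters.
On "osgqgecdyuxi" that produces "qgecdyuxi".

qgecdyuxi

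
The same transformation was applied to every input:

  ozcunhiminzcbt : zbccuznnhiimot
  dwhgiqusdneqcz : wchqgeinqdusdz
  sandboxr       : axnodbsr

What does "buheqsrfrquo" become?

Each output is the input with this applied: take characters alternately from the front and the back (1st, last, 2nd, 2nd-last, ...), then move the first 2 characters to the end (rotate left by 2).
Starting from "buheqsrfrquo": after the first operation, "bouuhqerqfsr"; after the second, "uuhqerqfsrbo".
(Check on "ozcunhiminzcbt": → "otzbccuznnhiim" → "zbccuznnhiimot" ✓)

uuhqerqfsrbo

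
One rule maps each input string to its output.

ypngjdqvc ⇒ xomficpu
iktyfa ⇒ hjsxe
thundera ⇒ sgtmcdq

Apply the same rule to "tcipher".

In each case the input is transformed by: delete the last character, then shift every letter 1 place backward in the alphabet (wrapping around).
"tcipher" → "tciphe" → "sbhogd".

sbhogd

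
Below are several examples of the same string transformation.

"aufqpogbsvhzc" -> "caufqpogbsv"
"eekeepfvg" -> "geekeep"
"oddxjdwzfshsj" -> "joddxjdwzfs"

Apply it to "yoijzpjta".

Rule — move the last 3 characters to the front (rotate right by 3), then delete the first 2 characters.
Working it through for "yoijzpjta": intermediate "jtayoijzp", final "ayoijzp".
(Check on "eekeepfvg": → "fvgeekeep" → "geekeep" ✓)

ayoijzp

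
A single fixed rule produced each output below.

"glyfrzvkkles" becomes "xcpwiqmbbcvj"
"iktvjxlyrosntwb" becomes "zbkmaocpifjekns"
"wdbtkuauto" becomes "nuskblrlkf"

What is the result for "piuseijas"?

gzljvzarj

The transformation: shift every letter 9 places backward in the alphabet (wrapping around).
On "piuseijas" that produces "gzljvzarj".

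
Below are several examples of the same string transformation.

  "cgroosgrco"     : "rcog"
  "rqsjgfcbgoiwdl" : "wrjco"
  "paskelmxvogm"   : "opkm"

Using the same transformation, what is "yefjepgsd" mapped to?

gyj

The transformation: move the last 3 characters to the front (rotate right by 3), then keep one character in every 3, starting at position 1 (positions 1st, 4th, 7th, ...).
For "yefjepgsd", step one produces "gsdyefjep"; step two turns that into "gyj".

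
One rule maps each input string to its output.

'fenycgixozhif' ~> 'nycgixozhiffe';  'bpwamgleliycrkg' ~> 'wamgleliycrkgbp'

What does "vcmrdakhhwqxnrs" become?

What's happening: move the first 2 characters to the end (rotate left by 2).
Doing the same to "vcmrdakhhwqxnrs": "mrdakhhwqxnrsvc".

mrdakhhwqxnrsvc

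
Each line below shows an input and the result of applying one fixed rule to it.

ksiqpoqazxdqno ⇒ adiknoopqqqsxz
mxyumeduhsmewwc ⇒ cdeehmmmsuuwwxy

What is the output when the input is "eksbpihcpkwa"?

What's happening: sort the characters into alphabetical order.
"eksbpihcpkwa" → "abcehikkppsw".

abcehikkppsw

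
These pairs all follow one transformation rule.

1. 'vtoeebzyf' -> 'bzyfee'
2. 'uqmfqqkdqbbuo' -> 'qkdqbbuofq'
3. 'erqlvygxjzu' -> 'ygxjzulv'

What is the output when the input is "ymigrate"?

ategr

Rule — delete the first 3 characters, then move the first 2 characters to the end (rotate left by 2).
So "ymigrate" becomes "ategr".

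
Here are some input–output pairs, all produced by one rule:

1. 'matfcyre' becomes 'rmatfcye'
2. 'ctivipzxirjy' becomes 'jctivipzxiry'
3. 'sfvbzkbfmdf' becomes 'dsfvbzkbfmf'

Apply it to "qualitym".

yqualitm

The pattern: move the last character to the front, then swap the first and last characters.
"qualitym" → "mquality" → "yqualitm".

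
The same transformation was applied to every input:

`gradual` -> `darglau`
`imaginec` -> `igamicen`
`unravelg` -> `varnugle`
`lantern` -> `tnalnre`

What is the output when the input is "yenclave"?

What's happening: reverse the string, then move the first 3 characters to the end (rotate left by 3).
"yenclave" → "evalcney" → "lcneyeva".
(Check on "imaginec": → "cenigami" → "igamicen" ✓)

lcneyeva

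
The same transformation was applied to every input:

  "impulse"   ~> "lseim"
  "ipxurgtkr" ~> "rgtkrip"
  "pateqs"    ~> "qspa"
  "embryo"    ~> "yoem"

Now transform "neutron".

ronne

The transformation: move the first 2 characters to the end (rotate left by 2), then delete the first 2 characters.
For "neutron", step one produces "utronne"; step two turns that into "ronne".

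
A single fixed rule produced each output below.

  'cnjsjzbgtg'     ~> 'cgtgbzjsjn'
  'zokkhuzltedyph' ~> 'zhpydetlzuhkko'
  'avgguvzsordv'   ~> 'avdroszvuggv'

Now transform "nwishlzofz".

nzfozlhsiw

In each case the input is transformed by: move the first character to the end, then reverse the string.
"nwishlzofz" → "nzfozlhsiw".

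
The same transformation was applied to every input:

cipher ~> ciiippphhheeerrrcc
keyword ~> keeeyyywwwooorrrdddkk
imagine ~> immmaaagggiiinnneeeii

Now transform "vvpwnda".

Rule — repeat every character 3 times, then move the first 2 characters to the end (rotate left by 2).
"vvpwnda" → "vvvvvvpppwwwnnndddaaa" → "vvvvpppwwwnnndddaaavv".
(Check on "cipher": → "ccciiippphhheeerrr" → "ciiippphhheeerrrcc" ✓)

vvvvpppwwwnnndddaaavv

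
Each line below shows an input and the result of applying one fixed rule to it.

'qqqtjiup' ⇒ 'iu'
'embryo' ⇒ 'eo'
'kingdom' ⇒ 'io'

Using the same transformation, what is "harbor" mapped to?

ao

The rule is to keep only the vowels.
So "harbor" becomes "ao".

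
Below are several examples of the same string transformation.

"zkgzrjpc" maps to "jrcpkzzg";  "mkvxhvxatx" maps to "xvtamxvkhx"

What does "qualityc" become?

The rule is to swap the front and back halves of the string, then swap each adjacent pair of characters (1↔2, 3↔4, ...).
"qualityc" → "ticyuqla".

ticyuqla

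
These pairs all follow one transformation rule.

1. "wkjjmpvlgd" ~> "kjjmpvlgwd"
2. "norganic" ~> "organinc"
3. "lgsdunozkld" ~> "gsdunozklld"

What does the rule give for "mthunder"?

thundemr

Rule — swap the first and last characters, then move the first character to the end.
Applying both steps to "mthunder": "rthundem", then "thundemr".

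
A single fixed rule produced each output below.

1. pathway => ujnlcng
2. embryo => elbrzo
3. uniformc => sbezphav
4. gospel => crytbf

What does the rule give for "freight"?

vtugser

In each case the input is transformed by: move the first 3 characters to the end (rotate left by 3), then shift every letter 13 places forward in the alphabet (wrapping around) — i.e. ROT13.
Starting from "freight": after the first operation, "ightfre"; after the second, "vtugser".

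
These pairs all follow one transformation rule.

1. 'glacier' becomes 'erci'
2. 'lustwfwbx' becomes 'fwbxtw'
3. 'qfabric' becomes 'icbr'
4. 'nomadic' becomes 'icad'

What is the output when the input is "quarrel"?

elrr

The rule is to delete the first 3 characters, then move the first 2 characters to the end (rotate left by 2).
Applying both steps to "quarrel": "rrel", then "elrr".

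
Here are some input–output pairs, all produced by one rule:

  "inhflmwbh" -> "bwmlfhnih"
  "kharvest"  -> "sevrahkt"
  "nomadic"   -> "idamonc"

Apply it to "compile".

lipmoce

Looking at the pairs, the operation is to move the last character to the front, then reverse the string.
Applying both steps to "compile": "ecompil", then "lipmoce".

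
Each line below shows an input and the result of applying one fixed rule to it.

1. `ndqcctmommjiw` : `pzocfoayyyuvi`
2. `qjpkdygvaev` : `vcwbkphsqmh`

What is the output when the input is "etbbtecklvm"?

The rule is to shift every letter 12 places forward in the alphabet (wrapping around), then swap each adjacent pair of characters (1↔2, 3↔4, ...).
For "etbbtecklvm", step one produces "qfnnfqowxhy"; step two turns that into "fqnnqfwohxy".

fqnnqfwohxy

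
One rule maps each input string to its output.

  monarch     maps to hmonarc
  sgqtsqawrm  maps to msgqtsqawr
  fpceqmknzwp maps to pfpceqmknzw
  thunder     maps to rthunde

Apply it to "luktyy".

The pattern: move the last character to the front.
Applying that to "luktyy" gives "ylukty".

ylukty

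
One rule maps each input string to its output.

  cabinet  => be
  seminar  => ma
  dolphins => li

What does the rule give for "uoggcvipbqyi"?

gvbi

In each case the input is transformed by: keep one character in every 3, starting at position 3 (positions 3rd, 6th, 9th, ...).
For "uoggcvipbqyi" the result is "gvbi".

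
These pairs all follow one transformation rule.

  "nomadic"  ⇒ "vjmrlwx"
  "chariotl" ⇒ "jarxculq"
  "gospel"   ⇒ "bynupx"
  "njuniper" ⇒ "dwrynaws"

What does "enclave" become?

What's happening: shift every letter 9 places forward in the alphabet (wrapping around), then move the first 2 characters to the end (rotate left by 2).
Applying both steps to "enclave": "nwlujen", then "lujennw".

lujennw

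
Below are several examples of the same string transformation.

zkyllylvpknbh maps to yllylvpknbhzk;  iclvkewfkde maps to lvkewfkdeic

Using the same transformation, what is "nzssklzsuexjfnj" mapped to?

What's happening: move the first 2 characters to the end (rotate left by 2).
For "nzssklzsuexjfnj" the result is "ssklzsuexjfnjnz".

ssklzsuexjfnjnz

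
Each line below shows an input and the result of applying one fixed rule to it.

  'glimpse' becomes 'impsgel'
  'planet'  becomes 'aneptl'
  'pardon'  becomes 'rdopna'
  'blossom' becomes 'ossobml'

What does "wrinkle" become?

The pattern: swap the first and last characters, then move the first 2 characters to the end (rotate left by 2).
Starting from "wrinkle": after the first operation, "erinklw"; after the second, "inklwer".
(Check on "glimpse": → "elimpsg" → "impsgel" ✓)

inklwer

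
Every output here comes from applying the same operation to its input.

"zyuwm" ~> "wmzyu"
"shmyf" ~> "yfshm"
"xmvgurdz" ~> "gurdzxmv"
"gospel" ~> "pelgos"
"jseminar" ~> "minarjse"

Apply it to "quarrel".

rrelqua

In each case the input is transformed by: move the first 3 characters to the end (rotate left by 3).
Applying that to "quarrel" gives "rrelqua".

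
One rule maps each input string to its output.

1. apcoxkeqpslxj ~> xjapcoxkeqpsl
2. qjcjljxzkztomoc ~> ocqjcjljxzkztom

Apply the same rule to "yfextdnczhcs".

What's happening: move the last 2 characters to the front (rotate right by 2).
Applying that to "yfextdnczhcs" gives "csyfextdnczh".

csyfextdnczh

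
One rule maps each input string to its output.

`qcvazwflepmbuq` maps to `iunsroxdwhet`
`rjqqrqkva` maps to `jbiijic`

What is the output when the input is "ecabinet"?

What's happening: shift every letter 8 places backward in the alphabet (wrapping around), then delete the last 2 characters.
Working it through for "ecabinet": intermediate "wustafwl", final "wustaf".

wustaf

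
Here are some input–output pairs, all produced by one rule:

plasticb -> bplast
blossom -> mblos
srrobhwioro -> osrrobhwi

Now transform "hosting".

What's happening: move the last character to the front, then delete the last 2 characters.
For "hosting", step one produces "ghostin"; step two turns that into "ghost".

ghost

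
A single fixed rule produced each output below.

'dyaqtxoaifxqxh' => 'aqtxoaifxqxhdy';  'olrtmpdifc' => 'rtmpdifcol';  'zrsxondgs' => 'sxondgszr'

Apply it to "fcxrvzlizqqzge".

Rule — move the first 2 characters to the end (rotate left by 2).
Doing the same to "fcxrvzlizqqzge": "xrvzlizqqzgefc".

xrvzlizqqzgefc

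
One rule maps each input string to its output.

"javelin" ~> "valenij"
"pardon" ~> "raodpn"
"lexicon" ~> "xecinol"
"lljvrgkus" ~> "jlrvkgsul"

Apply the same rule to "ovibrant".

The rule is to move the first character to the end, then swap each adjacent pair of characters (1↔2, 3↔4, ...).
Working it through for "ovibrant": intermediate "vibranto", final "ivrbnaot".

ivrbnaot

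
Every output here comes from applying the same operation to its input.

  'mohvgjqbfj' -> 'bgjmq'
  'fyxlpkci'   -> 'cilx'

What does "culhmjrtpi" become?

The transformation: sort the characters into alphabetical order, then keep every other character starting from the first (positions 1st, 3rd, 5th, ...).
Doing the same to "culhmjrtpi": "cilpt".

cilpt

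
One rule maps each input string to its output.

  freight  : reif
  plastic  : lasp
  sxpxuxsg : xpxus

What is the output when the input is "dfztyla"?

fztd

Looking at the pairs, the operation is to delete the last 3 characters, then move the first character to the end.
"dfztyla" → "dfzt" → "fztd".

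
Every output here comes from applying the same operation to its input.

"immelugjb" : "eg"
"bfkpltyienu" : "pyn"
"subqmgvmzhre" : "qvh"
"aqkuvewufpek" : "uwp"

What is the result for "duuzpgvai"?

zv

In each case the input is transformed by: delete the first 2 characters, then keep one character in every 3, starting at position 2 (positions 2nd, 5th, 8th, ...).
Doing the same to "duuzpgvai": "zv".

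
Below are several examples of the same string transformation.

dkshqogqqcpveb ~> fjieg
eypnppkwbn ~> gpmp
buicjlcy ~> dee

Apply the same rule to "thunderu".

The pattern: shift every letter 2 places forward in the alphabet (wrapping around), then keep one character in every 3, starting at position 1 (positions 1st, 4th, 7th, ...).
"thunderu" → "vjwpfgtw" → "vpt".

vpt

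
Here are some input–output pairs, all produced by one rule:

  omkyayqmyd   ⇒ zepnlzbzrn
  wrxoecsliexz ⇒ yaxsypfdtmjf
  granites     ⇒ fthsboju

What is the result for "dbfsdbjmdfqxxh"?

yiecgtecknegry

Rule — shift every letter 1 place forward in the alphabet (wrapping around), then move the last 2 characters to the front (rotate right by 2).
Working it through for "dbfsdbjmdfqxxh": intermediate "ecgtecknegryyi", final "yiecgtecknegry".
(Check on "omkyayqmyd": → "pnlzbzrnze" → "zepnlzbzrn" ✓)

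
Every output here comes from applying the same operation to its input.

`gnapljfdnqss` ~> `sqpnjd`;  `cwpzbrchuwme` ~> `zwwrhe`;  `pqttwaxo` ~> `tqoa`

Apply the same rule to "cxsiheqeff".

xifee

Rule — keep every other character starting from the second (positions 2nd, 4th, 6th, ...), then sort the characters into reverse alphabetical order.
"cxsiheqeff" → "xieef" → "xifee".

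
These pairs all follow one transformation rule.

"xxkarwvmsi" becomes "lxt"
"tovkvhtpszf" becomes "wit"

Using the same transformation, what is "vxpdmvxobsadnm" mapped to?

The rule is to keep one character in every 3, starting at position 3 (positions 3rd, 6th, 9th, ...), then shift every letter 1 place forward in the alphabet (wrapping around).
Working it through for "vxpdmvxobsadnm": intermediate "pvbd", final "qwce".

qwce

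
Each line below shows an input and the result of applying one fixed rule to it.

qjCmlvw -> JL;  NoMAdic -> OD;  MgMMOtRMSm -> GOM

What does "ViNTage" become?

IA

The transformation: keep one character in every 3, starting at position 2 (positions 2nd, 5th, 8th, ...), then convert every letter to uppercase.
On "ViNTage": the first step gives "ia", and the second then gives "IA".
(Check on "qjCmlvw": → "jl" → "JL" ✓)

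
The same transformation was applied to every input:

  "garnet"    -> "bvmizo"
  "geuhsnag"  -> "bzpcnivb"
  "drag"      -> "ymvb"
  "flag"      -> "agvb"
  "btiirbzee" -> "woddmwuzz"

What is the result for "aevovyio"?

The rule is to shift every letter 5 places backward in the alphabet (wrapping around).
"aevovyio" → "vzqjqtdj".

vzqjqtdj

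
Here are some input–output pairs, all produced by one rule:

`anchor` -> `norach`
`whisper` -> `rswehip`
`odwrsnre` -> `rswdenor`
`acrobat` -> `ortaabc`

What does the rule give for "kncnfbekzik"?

nnzbcefikkk

The pattern: sort the characters into alphabetical order, then move the last 3 characters to the front (rotate right by 3).
On "kncnfbekzik": the first step gives "bcefikkknnz", and the second then gives "nnzbcefikkk".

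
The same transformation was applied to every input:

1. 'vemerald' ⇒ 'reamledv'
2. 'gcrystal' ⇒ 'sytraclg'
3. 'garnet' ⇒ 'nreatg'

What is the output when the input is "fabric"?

Rule — swap the front and back halves of the string, then take characters alternately from the front and the back (1st, last, 2nd, 2nd-last, ...).
Working it through for "fabric": intermediate "ricfab", final "rbiacf".

rbiacf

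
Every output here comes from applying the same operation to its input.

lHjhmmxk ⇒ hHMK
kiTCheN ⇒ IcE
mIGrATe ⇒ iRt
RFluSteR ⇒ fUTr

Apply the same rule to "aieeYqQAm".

Looking at the pairs, the operation is to flip the case of every letter, then keep every other character starting from the second (positions 2nd, 4th, 6th, ...).
"aieeYqQAm" → "AIEEyQqaM" → "IEQa".

IEQa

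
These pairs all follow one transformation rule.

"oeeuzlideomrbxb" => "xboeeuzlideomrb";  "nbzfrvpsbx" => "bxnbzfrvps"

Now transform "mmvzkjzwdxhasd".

The rule is to move the last 2 characters to the front (rotate right by 2).
On "mmvzkjzwdxhasd" that produces "sdmmvzkjzwdxha".

sdmmvzkjzwdxha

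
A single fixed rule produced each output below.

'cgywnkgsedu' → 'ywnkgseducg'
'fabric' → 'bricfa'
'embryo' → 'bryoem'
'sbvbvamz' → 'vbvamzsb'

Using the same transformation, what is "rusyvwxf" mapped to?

The pattern: move the first 2 characters to the end (rotate left by 2).
For "rusyvwxf" the result is "syvwxfru".

syvwxfru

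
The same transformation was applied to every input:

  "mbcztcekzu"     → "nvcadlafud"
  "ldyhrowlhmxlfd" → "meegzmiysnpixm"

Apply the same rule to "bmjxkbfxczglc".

cdnmkhyaldcyg

The rule is to take characters alternately from the front and the back (1st, last, 2nd, 2nd-last, ...), then shift every letter 1 place forward in the alphabet (wrapping around).
Starting from "bmjxkbfxczglc": after the first operation, "bcmljgxzkcbxf"; after the second, "cdnmkhyaldcyg".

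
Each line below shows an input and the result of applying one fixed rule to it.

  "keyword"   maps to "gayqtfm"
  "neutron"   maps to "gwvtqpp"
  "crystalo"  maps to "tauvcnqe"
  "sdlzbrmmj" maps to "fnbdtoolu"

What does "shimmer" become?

jkoogtu

What's happening: move the first character to the end, then shift every letter 2 places forward in the alphabet (wrapping around).
On "shimmer": the first step gives "himmers", and the second then gives "jkoogtu".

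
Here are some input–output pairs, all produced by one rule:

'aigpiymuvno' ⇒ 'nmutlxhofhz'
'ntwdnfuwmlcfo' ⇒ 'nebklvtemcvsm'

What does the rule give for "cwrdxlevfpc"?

Looking at the pairs, the operation is to shift every letter 1 place backward in the alphabet (wrapping around), then reverse the string.
Working it through for "cwrdxlevfpc": intermediate "bvqcwkdueob", final "boeudkwcqvb".

boeudkwcqvb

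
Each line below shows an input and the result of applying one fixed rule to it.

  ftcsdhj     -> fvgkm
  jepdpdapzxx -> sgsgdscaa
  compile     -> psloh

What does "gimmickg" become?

Looking at the pairs, the operation is to delete the first 2 characters, then shift every letter 3 places forward in the alphabet (wrapping around).
"gimmickg" → "mmickg" → "pplfnj".

pplfnj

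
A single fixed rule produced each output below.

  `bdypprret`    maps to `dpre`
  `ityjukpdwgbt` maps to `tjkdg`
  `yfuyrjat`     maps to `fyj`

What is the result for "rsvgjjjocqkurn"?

What's happening: delete the last character, then keep every other character starting from the second (positions 2nd, 4th, 6th, ...).
Applying both steps to "rsvgjjjocqkurn": "rsvgjjjocqkur", then "sgjoqu".

sgjoqu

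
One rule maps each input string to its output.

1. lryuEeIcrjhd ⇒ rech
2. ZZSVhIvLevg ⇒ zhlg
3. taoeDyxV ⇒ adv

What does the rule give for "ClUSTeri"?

The pattern: keep one character in every 3, starting at position 2 (positions 2nd, 5th, 8th, ...), then convert every letter to lowercase.
Starting from "ClUSTeri": after the first operation, "lTi"; after the second, "lti".

lti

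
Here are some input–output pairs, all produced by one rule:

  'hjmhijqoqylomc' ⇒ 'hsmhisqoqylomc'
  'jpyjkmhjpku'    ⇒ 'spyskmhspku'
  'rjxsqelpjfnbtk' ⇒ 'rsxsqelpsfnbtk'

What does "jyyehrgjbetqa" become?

In each case the input is transformed by: replace every "j" with "s".
On "jyyehrgjbetqa" that produces "syyehrgsbetqa".

syyehrgsbetqa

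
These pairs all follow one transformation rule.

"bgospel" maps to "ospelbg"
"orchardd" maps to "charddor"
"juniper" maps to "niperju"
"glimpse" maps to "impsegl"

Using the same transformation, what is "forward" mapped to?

What's happening: move the first 2 characters to the end (rotate left by 2).
Doing the same to "forward": "rwardfo".

rwardfo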